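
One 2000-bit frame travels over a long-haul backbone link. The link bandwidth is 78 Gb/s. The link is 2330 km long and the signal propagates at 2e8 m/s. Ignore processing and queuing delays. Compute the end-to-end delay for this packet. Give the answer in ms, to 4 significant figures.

11.65 ms

Transmission delay = L/R = 2000 / 78000000000 = 2.5641e-05 ms.
Propagation delay = d/s = 2330000 m / 200000000 m/s = 11.65 ms.
Total = 11.65 ms.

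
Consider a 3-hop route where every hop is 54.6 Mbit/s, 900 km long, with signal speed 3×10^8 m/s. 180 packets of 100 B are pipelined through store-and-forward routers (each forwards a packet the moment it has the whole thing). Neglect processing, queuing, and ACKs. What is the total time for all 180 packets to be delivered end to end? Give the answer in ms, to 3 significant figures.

11.7 ms

Per-hop transmission t_tx = L/R = 800/54600000 = 0.014652 ms.
Per-hop propagation t_prop = 900000/300000000 = 3 ms.
Pipeline fill: first packet needs 3·t_tx to clear all hops; remaining 179 packets each add one t_tx.
Total = (3+180-1)·t_tx + 3·t_prop = 182·0.014652 + 3·3 = 11.7 ms.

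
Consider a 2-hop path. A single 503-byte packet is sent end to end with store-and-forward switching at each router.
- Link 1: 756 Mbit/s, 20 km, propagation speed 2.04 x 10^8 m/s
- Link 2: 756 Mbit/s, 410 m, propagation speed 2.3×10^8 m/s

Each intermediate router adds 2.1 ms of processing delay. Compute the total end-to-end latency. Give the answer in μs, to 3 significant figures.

2210 μs

L = 503 × 8 = 4024 bits.
Transmission delay per hop = L/R = 4024/756000000 = 5.32275 μs; 2 hops → 10.6455 μs.
Propagation delays (d/s per hop): 98.0392, 1.78261 μs; sum = 99.8218 μs.
Processing at 1 router(s): 1 × 2.1 ms = 2100 μs.
End-to-end = 2210 μs.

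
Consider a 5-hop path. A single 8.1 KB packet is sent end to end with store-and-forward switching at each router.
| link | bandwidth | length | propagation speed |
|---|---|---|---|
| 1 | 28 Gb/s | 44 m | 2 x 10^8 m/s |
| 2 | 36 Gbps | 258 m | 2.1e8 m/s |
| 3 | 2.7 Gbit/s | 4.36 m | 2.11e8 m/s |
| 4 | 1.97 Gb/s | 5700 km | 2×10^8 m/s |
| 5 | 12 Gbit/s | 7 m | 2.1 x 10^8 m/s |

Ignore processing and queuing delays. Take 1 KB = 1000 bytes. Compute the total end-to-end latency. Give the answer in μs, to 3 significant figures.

L = 64800 bits.
Transmission delays (L/R per hop): 2.31429, 1.8, 24, 32.8934, 5.4 μs; sum = 66.4077 μs.
Propagation delays (d/s per hop): 0.22, 1.22857, 0.0206635, 28500, 0.0333333 μs; sum = 28501.5 μs.
End-to-end = 28600 μs.

28600 μs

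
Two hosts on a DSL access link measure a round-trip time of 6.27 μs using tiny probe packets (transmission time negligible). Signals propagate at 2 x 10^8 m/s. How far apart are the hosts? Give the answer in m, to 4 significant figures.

One-way propagation = RTT/2 = 3.135 μs.
d = s × t = 200000000 × 3.135e-06 = 627.0 m.

627.0 m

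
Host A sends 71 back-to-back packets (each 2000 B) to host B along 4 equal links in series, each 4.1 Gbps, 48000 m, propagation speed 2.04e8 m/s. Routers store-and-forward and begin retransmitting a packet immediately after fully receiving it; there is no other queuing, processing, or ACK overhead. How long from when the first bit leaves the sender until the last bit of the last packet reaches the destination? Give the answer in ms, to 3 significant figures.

Per-hop transmission t_tx = L/R = 16000/4.1e+09 = 0.00390244 ms.
Per-hop propagation t_prop = 48000/204000000 = 0.235294 ms.
Pipeline fill: first packet needs 4·t_tx to clear all hops; remaining 70 packets each add one t_tx.
Total = (4+71-1)·t_tx + 4·t_prop = 74·0.00390244 + 4·0.235294 = 1.23 ms.

1.23 ms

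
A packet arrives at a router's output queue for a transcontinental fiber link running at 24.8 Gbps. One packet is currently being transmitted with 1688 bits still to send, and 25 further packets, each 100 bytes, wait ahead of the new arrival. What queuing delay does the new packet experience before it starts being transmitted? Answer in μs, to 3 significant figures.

0.875 μs

Each queued packet: L/R = 800/24800000000 = 0.0322581 μs.
25 queued → 0.806452 μs.
Plus remaining 1688 bits of current packet: 0.0680645 μs.
Queuing delay = 0.875 μs.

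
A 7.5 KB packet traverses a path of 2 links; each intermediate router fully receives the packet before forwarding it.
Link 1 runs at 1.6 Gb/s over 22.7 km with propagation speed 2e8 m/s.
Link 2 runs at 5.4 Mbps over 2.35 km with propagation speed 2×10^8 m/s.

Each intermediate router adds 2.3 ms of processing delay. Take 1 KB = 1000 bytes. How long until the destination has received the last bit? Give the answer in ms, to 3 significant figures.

L = 60000 bits.
Transmission delays (L/R per hop): 0.0375, 11.1111 ms; sum = 11.1486 ms.
Propagation delays (d/s per hop): 0.1135, 0.01175 ms; sum = 0.12525 ms.
Processing at 1 router(s): 1 × 2.3 ms = 2.3 ms.
End-to-end = 13.6 ms.

13.6 ms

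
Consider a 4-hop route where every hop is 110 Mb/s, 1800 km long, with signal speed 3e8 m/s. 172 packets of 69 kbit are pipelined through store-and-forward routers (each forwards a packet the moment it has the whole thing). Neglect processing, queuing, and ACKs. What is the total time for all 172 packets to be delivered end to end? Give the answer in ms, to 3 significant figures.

134 ms

Per-hop transmission t_tx = L/R = 69000/110000000 = 0.627273 ms.
Per-hop propagation t_prop = 1800000/300000000 = 6 ms.
Pipeline fill: first packet needs 4·t_tx to clear all hops; remaining 171 packets each add one t_tx.
Total = (4+172-1)·t_tx + 4·t_prop = 175·0.627273 + 4·6 = 134 ms.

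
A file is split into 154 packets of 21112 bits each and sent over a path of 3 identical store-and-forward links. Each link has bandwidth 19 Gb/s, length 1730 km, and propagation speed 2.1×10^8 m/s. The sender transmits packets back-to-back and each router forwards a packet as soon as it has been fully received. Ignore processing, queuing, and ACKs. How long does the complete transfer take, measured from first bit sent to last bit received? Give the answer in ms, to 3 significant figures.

24.9 ms

Per-hop transmission t_tx = L/R = 21112/19000000000 = 0.00111116 ms.
Per-hop propagation t_prop = 1730000/210000000 = 8.2381 ms.
Pipeline fill: first packet needs 3·t_tx to clear all hops; remaining 153 packets each add one t_tx.
Total = (3+154-1)·t_tx + 3·t_prop = 156·0.00111116 + 3·8.2381 = 24.9 ms.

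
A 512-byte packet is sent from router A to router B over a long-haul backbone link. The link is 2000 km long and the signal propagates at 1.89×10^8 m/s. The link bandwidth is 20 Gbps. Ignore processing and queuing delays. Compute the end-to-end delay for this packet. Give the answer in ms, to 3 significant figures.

L = 512 × 8 = 4096 bits.
Transmission delay = L/R = 4096 / 20000000000 = 0.0002048 ms.
Propagation delay = d/s = 2000000 m / 189000000 m/s = 10.582 ms.
Total = 10.6 ms.

10.6 ms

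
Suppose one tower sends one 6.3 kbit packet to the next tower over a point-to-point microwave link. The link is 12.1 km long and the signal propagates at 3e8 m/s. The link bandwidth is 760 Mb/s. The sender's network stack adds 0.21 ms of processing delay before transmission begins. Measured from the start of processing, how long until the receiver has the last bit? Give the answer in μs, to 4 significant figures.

258.6 μs

L = 6300 bits.
Transmission delay = L/R = 6300 / 760000000 = 8.28947 μs.
Propagation delay = d/s = 12100 m / 300000000 m/s = 40.3333 μs.
Plus processing delay 0.21 ms = 210 μs.
Total = 258.6 μs.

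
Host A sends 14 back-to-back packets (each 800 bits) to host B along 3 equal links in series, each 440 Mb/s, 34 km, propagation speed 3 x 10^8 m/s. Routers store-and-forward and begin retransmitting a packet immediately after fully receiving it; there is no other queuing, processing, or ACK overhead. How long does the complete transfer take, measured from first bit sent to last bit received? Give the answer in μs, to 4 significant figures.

369.1 μs

Per-hop transmission t_tx = L/R = 800/440000000 = 1.81818 μs.
Per-hop propagation t_prop = 34000/300000000 = 113.333 μs.
Pipeline fill: first packet needs 3·t_tx to clear all hops; remaining 13 packets each add one t_tx.
Total = (3+14-1)·t_tx + 3·t_prop = 16·1.81818 + 3·113.333 = 369.1 μs.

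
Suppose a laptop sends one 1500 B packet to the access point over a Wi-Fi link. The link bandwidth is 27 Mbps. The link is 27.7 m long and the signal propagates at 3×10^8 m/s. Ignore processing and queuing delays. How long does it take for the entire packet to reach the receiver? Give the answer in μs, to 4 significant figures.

444.5 μs

L = 1500 × 8 = 12000 bits.
Transmission delay = L/R = 12000 / 27000000 = 444.444 μs.
Propagation delay = d/s = 27.7 m / 300000000 m/s = 0.0923333 μs.
Total = 444.5 μs.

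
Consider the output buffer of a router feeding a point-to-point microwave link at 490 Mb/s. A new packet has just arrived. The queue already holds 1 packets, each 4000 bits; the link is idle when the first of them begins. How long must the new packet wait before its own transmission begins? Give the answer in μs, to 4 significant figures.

8.163 μs

Each queued packet: L/R = 4000/490000000 = 8.16327 μs.
1 queued → 8.16327 μs.
Queuing delay = 8.163 μs.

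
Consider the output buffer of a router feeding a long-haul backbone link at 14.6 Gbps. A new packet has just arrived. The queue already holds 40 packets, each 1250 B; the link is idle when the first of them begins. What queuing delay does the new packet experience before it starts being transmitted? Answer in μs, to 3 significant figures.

Each queued packet: L/R = 10000/14600000000 = 0.684932 μs.
40 queued → 27.3973 μs.
Queuing delay = 27.4 μs.

27.4 μs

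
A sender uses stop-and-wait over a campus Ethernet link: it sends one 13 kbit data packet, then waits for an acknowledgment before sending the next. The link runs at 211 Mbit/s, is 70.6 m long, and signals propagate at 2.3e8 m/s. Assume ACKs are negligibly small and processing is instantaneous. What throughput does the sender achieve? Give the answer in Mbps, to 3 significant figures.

209 Mbps

t_tx = L/R = 13000/211000000 = 6.16114e-05 s.
t_prop = 70.6/2.3e+08 = 3.06957e-07 s; RTT = 6.13913e-07 s.
Cycle = t_tx + RTT = 6.22253e-05 s.
Throughput = L / cycle = 13000 / 6.22253e-05 = 209 Mbps.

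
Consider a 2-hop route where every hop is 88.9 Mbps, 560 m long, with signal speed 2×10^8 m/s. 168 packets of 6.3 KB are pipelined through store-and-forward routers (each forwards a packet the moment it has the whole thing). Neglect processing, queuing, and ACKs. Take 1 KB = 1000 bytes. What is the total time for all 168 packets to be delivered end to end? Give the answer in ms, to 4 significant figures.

Per-hop transmission t_tx = L/R = 50400/88900000 = 0.566929 ms.
Per-hop propagation t_prop = 560/200000000 = 0.0028 ms.
Pipeline fill: first packet needs 2·t_tx to clear all hops; remaining 167 packets each add one t_tx.
Total = (2+168-1)·t_tx + 2·t_prop = 169·0.566929 + 2·0.0028 = 95.82 ms.

95.82 ms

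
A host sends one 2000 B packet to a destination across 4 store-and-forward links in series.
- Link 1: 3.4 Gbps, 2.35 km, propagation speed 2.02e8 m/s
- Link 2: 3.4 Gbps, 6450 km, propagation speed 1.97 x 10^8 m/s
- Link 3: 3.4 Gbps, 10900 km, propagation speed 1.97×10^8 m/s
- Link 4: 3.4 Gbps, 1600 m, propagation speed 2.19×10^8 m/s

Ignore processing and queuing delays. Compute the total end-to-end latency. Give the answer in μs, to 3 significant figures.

88100 μs

L = 2000 × 8 = 16000 bits.
Transmission delay per hop = L/R = 16000/3400000000 = 4.70588 μs; 4 hops → 18.8235 μs.
Propagation delays (d/s per hop): 11.6337, 32741.1, 55329.9, 7.30594 μs; sum = 88090 μs.
End-to-end = 88100 μs.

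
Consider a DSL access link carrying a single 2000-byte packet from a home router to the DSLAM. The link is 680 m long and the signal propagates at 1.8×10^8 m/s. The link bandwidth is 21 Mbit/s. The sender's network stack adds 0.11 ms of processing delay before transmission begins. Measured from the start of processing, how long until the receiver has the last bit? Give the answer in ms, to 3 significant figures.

0.876 ms

L = 2000 × 8 = 16000 bits.
Transmission delay = L/R = 16000 / 21000000 = 0.761905 ms.
Propagation delay = d/s = 680 m / 180000000 m/s = 0.00377778 ms.
Plus processing delay 0.11 ms = 0.11 ms.
Total = 0.876 ms.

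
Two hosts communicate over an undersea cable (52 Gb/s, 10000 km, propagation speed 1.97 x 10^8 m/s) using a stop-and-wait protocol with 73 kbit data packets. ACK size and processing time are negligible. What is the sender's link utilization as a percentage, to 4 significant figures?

t_tx = L/R = 73000/52000000000 = 1.40385e-06 s.
t_prop = 10000000/197000000 = 0.0507614 s; RTT = 0.101523 s.
Cycle = t_tx + RTT = 0.101524 s.
Utilization = t_tx / cycle = 1.40385e-06/0.101524 = 0.001383 %.

0.001383 %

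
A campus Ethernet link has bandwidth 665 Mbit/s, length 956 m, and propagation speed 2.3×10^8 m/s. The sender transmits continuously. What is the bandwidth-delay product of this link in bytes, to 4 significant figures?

Propagation delay = 956 / 2.3e+08 = 4.15652e-06 s.
BDP = R × t_prop = 665000000 × 4.15652e-06 = 2764.09 bits.
In bytes: 2764.09/8 = 345.5 bytes.

345.5 bytes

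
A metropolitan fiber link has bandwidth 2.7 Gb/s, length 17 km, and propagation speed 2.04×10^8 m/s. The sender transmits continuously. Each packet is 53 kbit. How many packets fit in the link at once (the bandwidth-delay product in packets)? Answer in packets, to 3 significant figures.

4.25 packets

Propagation delay = 17000 / 204000000 = 8.33333e-05 s.
BDP = R × t_prop = 2700000000 × 8.33333e-05 = 225000 bits.
In packets of 53000 bits: 4.25 packets.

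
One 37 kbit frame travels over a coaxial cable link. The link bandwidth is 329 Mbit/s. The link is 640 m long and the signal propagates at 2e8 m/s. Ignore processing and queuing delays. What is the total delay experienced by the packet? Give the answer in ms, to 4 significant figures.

L = 37000 bits.
Transmission delay = L/R = 37000 / 329000000 = 0.112462 ms.
Propagation delay = d/s = 640 m / 200000000 m/s = 0.0032 ms.
Total = 0.1157 ms.

0.1157 ms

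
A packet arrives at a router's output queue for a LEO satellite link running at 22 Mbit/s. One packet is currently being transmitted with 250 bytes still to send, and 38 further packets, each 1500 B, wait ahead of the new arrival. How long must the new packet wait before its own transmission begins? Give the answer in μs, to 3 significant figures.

20800 μs

Each queued packet: L/R = 12000/22000000 = 545.455 μs.
38 queued → 20727.3 μs.
Plus remaining 2000 bits of current packet: 90.9091 μs.
Queuing delay = 20800 μs.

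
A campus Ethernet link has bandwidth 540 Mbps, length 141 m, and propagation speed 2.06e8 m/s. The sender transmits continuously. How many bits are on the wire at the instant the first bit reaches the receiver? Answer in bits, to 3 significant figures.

370 bits

Propagation delay = 141 / 206000000 = 6.84466e-07 s.
BDP = R × t_prop = 540000000 × 6.84466e-07 = 369.612 bits.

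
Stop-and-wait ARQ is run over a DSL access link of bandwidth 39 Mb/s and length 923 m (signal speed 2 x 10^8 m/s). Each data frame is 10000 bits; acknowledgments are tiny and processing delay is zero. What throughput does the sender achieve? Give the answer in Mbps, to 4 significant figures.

37.64 Mbps

t_tx = L/R = 10000/39000000 = 0.00025641 s.
t_prop = 923/200000000 = 4.615e-06 s; RTT = 9.23e-06 s.
Cycle = t_tx + RTT = 0.00026564 s.
Throughput = L / cycle = 10000 / 0.00026564 = 37.64 Mbps.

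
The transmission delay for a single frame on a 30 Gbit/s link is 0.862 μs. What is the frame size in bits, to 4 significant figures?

L = R × t_tx = 30000000000 b/s × 8.62e-07 s = 25860 bits.

25860 bits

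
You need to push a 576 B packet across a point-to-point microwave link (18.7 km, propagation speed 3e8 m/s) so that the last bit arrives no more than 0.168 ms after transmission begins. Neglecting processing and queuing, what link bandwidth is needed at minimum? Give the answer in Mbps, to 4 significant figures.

43.61 Mbps

L = 4608 bits.
Propagation delay = 18700 / 300000000 = 0.0623333 ms.
Transmission budget = 0.168 − 0.0623333 = 0.105667 ms.
R ≥ L / t_tx = 4608 bits / 0.000105667 s = 43.61 Mbps.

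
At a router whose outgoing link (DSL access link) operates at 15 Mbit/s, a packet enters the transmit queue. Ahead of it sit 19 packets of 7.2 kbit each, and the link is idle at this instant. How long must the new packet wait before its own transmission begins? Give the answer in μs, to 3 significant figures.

9120 μs

Each queued packet: L/R = 7200/15000000 = 480 μs.
19 queued → 9120 μs.
Queuing delay = 9120 μs.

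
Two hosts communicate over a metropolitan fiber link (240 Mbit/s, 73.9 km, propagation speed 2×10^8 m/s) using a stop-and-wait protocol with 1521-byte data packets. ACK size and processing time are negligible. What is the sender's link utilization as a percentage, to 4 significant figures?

6.420 %

t_tx = L/R = 12168/240000000 = 5.07e-05 s.
t_prop = 73900/200000000 = 0.0003695 s; RTT = 0.000739 s.
Cycle = t_tx + RTT = 0.0007897 s.
Utilization = t_tx / cycle = 5.07e-05/0.0007897 = 6.420 %.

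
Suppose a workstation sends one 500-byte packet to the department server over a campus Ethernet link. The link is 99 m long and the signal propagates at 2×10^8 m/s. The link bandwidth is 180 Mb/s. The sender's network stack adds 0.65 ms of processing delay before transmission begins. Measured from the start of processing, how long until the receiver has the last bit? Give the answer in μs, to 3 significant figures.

673 μs

L = 500 × 8 = 4000 bits.
Transmission delay = L/R = 4000 / 180000000 = 22.2222 μs.
Propagation delay = d/s = 99 m / 200000000 m/s = 0.495 μs.
Plus processing delay 0.65 ms = 650 μs.
Total = 673 μs.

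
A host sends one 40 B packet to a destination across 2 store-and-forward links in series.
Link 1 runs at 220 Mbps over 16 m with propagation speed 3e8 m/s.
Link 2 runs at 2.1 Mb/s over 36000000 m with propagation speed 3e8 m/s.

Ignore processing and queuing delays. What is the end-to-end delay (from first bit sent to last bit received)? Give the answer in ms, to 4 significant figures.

120.2 ms

L = 40 × 8 = 320 bits.
Transmission delays (L/R per hop): 0.00145455, 0.152381 ms; sum = 0.153835 ms.
Propagation delays (d/s per hop): 5.33333e-05, 120 ms; sum = 120 ms.
End-to-end = 120.2 ms.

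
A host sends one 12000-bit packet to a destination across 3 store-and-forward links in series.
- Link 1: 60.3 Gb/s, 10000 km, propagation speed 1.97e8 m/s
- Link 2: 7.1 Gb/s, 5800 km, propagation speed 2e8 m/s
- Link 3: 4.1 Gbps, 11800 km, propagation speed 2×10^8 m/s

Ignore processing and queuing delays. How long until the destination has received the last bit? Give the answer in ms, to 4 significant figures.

Transmission delays (L/R per hop): 0.000199005, 0.00169014, 0.00292683 ms; sum = 0.00481598 ms.
Propagation delays (d/s per hop): 50.7614, 29, 59 ms; sum = 138.761 ms.
End-to-end = 138.8 ms.

138.8 ms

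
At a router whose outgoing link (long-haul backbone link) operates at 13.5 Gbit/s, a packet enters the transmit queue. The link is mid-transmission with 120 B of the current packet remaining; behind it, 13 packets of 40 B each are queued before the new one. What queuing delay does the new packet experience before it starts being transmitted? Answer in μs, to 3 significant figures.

Each queued packet: L/R = 320/13500000000 = 0.0237037 μs.
13 queued → 0.308148 μs.
Plus remaining 960 bits of current packet: 0.0711111 μs.
Queuing delay = 0.379 μs.

0.379 μs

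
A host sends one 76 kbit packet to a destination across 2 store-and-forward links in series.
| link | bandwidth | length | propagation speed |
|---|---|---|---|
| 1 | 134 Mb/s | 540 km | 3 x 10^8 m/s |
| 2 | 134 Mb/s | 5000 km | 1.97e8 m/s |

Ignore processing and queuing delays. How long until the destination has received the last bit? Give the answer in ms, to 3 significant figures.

28.3 ms

L = 76000 bits.
Transmission delay per hop = L/R = 76000/134000000 = 0.567164 ms; 2 hops → 1.13433 ms.
Propagation delays (d/s per hop): 1.8, 25.3807 ms; sum = 27.1807 ms.
End-to-end = 28.3 ms.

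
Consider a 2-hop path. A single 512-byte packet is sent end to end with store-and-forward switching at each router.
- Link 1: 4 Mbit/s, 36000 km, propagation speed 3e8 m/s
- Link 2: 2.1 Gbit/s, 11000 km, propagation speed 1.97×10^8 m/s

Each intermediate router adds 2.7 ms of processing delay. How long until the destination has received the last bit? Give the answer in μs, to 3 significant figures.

L = 512 × 8 = 4096 bits.
Transmission delays (L/R per hop): 1024, 1.95048 μs; sum = 1025.95 μs.
Propagation delays (d/s per hop): 120000, 55837.6 μs; sum = 175838 μs.
Processing at 1 router(s): 1 × 2.7 ms = 2700 μs.
End-to-end = 180000 μs.

180000 μs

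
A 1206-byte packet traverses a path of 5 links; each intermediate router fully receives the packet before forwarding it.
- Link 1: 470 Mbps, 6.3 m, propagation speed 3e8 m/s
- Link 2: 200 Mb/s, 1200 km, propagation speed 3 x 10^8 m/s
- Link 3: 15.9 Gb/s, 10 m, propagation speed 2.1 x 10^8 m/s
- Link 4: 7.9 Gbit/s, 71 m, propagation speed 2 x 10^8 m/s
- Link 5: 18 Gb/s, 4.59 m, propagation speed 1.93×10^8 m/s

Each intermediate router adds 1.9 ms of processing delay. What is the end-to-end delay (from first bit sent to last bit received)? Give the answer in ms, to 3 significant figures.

L = 1206 × 8 = 9648 bits.
Transmission delays (L/R per hop): 0.0205277, 0.04824, 0.000606792, 0.00122127, 0.000536 ms; sum = 0.0711317 ms.
Propagation delays (d/s per hop): 2.1e-05, 4, 4.7619e-05, 0.000355, 2.37824e-05 ms; sum = 4.00045 ms.
Processing at 4 router(s): 4 × 1.9 ms = 7.6 ms.
End-to-end = 11.7 ms.

11.7 ms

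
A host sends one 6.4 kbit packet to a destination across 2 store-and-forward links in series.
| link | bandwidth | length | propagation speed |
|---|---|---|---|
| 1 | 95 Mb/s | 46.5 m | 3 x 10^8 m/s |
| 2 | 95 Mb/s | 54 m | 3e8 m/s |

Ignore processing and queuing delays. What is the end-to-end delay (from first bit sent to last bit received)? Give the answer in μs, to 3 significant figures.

L = 6400 bits.
Transmission delay per hop = L/R = 6400/95000000 = 67.3684 μs; 2 hops → 134.737 μs.
Propagation delays (d/s per hop): 0.155, 0.18 μs; sum = 0.335 μs.
End-to-end = 135 μs.

135 μs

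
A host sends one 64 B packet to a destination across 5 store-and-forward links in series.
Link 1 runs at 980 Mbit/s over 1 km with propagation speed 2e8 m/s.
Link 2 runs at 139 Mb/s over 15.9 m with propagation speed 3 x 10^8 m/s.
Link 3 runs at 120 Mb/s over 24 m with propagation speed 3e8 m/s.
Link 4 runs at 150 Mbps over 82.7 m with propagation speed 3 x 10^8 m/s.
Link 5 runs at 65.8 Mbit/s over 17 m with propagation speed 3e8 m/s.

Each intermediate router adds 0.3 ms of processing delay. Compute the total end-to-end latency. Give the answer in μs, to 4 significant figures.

1225 μs

L = 64 × 8 = 512 bits.
Transmission delays (L/R per hop): 0.522449, 3.68345, 4.26667, 3.41333, 7.78116 μs; sum = 19.6671 μs.
Propagation delays (d/s per hop): 5, 0.053, 0.08, 0.275667, 0.0566667 μs; sum = 5.46533 μs.
Processing at 4 router(s): 4 × 0.3 ms = 1200 μs.
End-to-end = 1225 μs.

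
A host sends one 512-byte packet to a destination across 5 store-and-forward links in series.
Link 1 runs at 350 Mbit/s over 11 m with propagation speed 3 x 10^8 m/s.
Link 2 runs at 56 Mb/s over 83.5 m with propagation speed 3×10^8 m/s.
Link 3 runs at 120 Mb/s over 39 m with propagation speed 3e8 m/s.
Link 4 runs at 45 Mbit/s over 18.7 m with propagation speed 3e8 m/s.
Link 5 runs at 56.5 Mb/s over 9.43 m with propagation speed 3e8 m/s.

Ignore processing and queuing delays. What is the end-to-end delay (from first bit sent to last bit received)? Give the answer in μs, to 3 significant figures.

L = 512 × 8 = 4096 bits.
Transmission delays (L/R per hop): 11.7029, 73.1429, 34.1333, 91.0222, 72.4956 μs; sum = 282.497 μs.
Propagation delays (d/s per hop): 0.0366667, 0.278333, 0.13, 0.0623333, 0.0314333 μs; sum = 0.538767 μs.
End-to-end = 283 μs.

283 μs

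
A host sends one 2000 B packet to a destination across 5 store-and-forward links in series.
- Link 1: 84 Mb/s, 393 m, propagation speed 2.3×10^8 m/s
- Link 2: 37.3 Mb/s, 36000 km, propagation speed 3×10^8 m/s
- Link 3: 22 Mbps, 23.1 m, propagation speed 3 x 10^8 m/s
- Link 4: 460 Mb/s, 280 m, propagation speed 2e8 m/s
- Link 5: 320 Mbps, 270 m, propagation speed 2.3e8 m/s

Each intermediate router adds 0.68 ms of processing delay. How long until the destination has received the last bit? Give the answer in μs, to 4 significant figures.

124200 μs

L = 2000 × 8 = 16000 bits.
Transmission delays (L/R per hop): 190.476, 428.954, 727.273, 34.7826, 50 μs; sum = 1431.49 μs.
Propagation delays (d/s per hop): 1.7087, 120000, 0.077, 1.4, 1.17391 μs; sum = 120004 μs.
Processing at 4 router(s): 4 × 0.68 ms = 2720 μs.
End-to-end = 124200 μs.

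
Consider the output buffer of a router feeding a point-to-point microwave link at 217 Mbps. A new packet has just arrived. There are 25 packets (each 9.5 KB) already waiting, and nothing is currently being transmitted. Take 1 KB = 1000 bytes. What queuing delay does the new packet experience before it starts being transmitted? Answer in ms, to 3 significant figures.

8.76 ms

Each queued packet: L/R = 76000/217000000 = 0.35023 ms.
25 queued → 8.75576 ms.
Queuing delay = 8.76 ms.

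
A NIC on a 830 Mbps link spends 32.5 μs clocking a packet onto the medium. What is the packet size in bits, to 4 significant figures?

26980 bits

L = R × t_tx = 830000000 b/s × 3.25e-05 s = 26975 bits.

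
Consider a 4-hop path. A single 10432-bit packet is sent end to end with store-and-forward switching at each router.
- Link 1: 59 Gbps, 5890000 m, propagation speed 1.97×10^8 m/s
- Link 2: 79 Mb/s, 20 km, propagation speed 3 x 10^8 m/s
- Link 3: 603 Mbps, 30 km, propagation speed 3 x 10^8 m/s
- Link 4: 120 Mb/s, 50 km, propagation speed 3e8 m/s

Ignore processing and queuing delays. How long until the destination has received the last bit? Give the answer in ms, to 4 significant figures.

30.47 ms

Transmission delays (L/R per hop): 0.000176814, 0.132051, 0.0173002, 0.0869333 ms; sum = 0.236461 ms.
Propagation delays (d/s per hop): 29.8985, 0.0666667, 0.1, 0.166667 ms; sum = 30.2318 ms.
End-to-end = 30.47 ms.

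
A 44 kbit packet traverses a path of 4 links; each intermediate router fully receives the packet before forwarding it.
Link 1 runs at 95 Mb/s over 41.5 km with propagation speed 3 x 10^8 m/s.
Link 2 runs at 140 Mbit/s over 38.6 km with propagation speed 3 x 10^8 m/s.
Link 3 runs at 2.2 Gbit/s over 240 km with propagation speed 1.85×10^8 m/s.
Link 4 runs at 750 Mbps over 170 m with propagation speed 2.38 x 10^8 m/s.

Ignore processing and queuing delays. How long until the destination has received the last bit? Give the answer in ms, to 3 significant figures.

2.42 ms

L = 44000 bits.
Transmission delays (L/R per hop): 0.463158, 0.314286, 0.02, 0.0586667 ms; sum = 0.85611 ms.
Propagation delays (d/s per hop): 0.138333, 0.128667, 1.2973, 0.000714286 ms; sum = 1.56501 ms.
End-to-end = 2.42 ms.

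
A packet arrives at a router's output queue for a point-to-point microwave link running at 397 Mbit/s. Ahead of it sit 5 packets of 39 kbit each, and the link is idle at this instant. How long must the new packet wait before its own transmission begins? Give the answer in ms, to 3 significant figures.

Each queued packet: L/R = 39000/397000000 = 0.0982368 ms.
5 queued → 0.491184 ms.
Queuing delay = 0.491 ms.

0.491 ms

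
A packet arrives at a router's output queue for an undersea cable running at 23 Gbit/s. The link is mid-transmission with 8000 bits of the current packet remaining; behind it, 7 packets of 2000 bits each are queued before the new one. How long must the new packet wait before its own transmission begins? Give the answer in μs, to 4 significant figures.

Each queued packet: L/R = 2000/23000000000 = 0.0869565 μs.
7 queued → 0.608696 μs.
Plus remaining 8000 bits of current packet: 0.347826 μs.
Queuing delay = 0.9565 μs.

0.9565 μs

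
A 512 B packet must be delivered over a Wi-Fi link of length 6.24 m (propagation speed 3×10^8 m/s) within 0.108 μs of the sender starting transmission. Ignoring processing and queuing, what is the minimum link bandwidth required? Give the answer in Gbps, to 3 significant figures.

47.0 Gbps

L = 4096 bits.
Propagation delay = 6.24 / 300000000 = 0.0208 μs.
Transmission budget = 0.108 − 0.0208 = 0.0872 μs.
R ≥ L / t_tx = 4096 bits / 8.72e-08 s = 47.0 Gbps.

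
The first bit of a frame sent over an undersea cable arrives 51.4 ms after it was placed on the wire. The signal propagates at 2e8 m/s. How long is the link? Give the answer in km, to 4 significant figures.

d = s × t_prop = 200000000 × 0.0514 = 10280 km.

10280 km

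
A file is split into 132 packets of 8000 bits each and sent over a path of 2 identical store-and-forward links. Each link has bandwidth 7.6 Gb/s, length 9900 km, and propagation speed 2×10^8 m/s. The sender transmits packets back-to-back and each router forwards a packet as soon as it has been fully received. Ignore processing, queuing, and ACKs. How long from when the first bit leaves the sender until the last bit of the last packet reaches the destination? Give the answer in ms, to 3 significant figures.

99.1 ms

Per-hop transmission t_tx = L/R = 8000/7600000000 = 0.00105263 ms.
Per-hop propagation t_prop = 9900000/200000000 = 49.5 ms.
Pipeline fill: first packet needs 2·t_tx to clear all hops; remaining 131 packets each add one t_tx.
Total = (2+132-1)·t_tx + 2·t_prop = 133·0.00105263 + 2·49.5 = 99.1 ms.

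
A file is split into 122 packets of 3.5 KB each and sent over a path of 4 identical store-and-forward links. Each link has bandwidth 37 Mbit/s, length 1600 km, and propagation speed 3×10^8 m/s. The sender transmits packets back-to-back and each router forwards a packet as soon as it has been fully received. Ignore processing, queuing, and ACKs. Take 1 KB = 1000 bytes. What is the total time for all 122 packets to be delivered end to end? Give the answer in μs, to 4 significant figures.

115900 μs

Per-hop transmission t_tx = L/R = 28000/37000000 = 756.757 μs.
Per-hop propagation t_prop = 1600000/300000000 = 5333.33 μs.
Pipeline fill: first packet needs 4·t_tx to clear all hops; remaining 121 packets each add one t_tx.
Total = (4+122-1)·t_tx + 4·t_prop = 125·756.757 + 4·5333.33 = 115900 μs.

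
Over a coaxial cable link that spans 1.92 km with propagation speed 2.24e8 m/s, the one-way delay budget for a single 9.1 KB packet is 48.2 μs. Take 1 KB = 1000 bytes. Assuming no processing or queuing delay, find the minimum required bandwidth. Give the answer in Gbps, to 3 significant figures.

L = 72800 bits.
Propagation delay = 1920 / 2.24e+08 = 8.57143 μs.
Transmission budget = 48.2 − 8.57143 = 39.6286 μs.
R ≥ L / t_tx = 72800 bits / 3.96286e-05 s = 1.84 Gbps.

1.84 Gbps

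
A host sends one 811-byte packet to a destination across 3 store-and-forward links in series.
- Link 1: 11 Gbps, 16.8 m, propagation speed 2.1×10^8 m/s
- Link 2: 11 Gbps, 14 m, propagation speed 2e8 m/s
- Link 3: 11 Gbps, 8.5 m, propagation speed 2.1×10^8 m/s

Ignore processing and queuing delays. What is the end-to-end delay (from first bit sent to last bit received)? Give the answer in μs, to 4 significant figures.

1.960 μs

L = 811 × 8 = 6488 bits.
Transmission delay per hop = L/R = 6488/11000000000 = 0.589818 μs; 3 hops → 1.76945 μs.
Propagation delays (d/s per hop): 0.08, 0.07, 0.0404762 μs; sum = 0.190476 μs.
End-to-end = 1.960 μs.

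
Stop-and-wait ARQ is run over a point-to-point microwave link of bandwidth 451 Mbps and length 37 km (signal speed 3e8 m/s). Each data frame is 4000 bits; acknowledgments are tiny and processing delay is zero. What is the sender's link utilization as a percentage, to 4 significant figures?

t_tx = L/R = 4000/451000000 = 8.86918e-06 s.
t_prop = 37000/300000000 = 0.000123333 s; RTT = 0.000246667 s.
Cycle = t_tx + RTT = 0.000255536 s.
Utilization = t_tx / cycle = 8.86918e-06/0.000255536 = 3.471 %.

3.471 %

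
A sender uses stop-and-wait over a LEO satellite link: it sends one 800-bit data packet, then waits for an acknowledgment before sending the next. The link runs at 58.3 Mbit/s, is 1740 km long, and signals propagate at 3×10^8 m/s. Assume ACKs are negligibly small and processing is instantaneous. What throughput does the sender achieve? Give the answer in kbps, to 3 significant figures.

t_tx = L/R = 800/58300000 = 1.37221e-05 s.
t_prop = 1740000/300000000 = 0.0058 s; RTT = 0.0116 s.
Cycle = t_tx + RTT = 0.0116137 s.
Throughput = L / cycle = 800 / 0.0116137 = 68.9 kbps.

68.9 kbps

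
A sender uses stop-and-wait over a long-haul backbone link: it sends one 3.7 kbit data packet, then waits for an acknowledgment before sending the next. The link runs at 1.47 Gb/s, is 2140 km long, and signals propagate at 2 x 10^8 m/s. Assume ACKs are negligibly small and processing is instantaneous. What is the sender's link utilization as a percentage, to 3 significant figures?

0.0118 %

t_tx = L/R = 3700/1470000000 = 2.51701e-06 s.
t_prop = 2140000/200000000 = 0.0107 s; RTT = 0.0214 s.
Cycle = t_tx + RTT = 0.0214025 s.
Utilization = t_tx / cycle = 2.51701e-06/0.0214025 = 0.0118 %.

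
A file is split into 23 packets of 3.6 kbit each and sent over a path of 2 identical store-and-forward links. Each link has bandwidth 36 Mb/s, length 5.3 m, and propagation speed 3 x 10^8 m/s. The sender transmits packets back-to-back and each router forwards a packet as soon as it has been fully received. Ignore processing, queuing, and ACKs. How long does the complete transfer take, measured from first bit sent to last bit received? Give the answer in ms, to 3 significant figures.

2.40 ms

Per-hop transmission t_tx = L/R = 3600/36000000 = 0.1 ms.
Per-hop propagation t_prop = 5.3/300000000 = 1.76667e-05 ms.
Pipeline fill: first packet needs 2·t_tx to clear all hops; remaining 22 packets each add one t_tx.
Total = (2+23-1)·t_tx + 2·t_prop = 24·0.1 + 2·1.76667e-05 = 2.40 ms.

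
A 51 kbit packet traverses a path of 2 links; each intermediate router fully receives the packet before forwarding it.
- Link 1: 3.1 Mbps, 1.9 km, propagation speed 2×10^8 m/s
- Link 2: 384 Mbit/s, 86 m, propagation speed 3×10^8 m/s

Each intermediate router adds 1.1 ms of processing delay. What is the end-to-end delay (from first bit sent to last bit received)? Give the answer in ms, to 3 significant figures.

L = 51000 bits.
Transmission delays (L/R per hop): 16.4516, 0.132813 ms; sum = 16.5844 ms.
Propagation delays (d/s per hop): 0.0095, 0.000286667 ms; sum = 0.00978667 ms.
Processing at 1 router(s): 1 × 1.1 ms = 1.1 ms.
End-to-end = 17.7 ms.

17.7 ms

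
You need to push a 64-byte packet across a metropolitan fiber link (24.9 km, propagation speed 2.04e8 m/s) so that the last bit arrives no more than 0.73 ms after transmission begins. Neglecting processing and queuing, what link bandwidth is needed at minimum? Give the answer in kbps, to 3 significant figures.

842 kbps

L = 512 bits.
Propagation delay = 24900 / 204000000 = 0.122059 ms.
Transmission budget = 0.73 − 0.122059 = 0.607941 ms.
R ≥ L / t_tx = 512 bits / 0.000607941 s = 842 kbps.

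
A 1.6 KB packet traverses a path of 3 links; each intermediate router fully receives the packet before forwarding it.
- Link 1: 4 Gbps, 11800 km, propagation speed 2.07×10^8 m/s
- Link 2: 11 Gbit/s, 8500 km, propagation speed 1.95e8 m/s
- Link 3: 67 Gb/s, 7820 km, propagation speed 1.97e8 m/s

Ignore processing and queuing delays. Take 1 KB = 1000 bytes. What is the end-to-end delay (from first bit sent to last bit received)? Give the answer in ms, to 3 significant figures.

140 ms

L = 12800 bits.
Transmission delays (L/R per hop): 0.0032, 0.00116364, 0.000191045 ms; sum = 0.00455468 ms.
Propagation delays (d/s per hop): 57.0048, 43.5897, 39.6954 ms; sum = 140.29 ms.
End-to-end = 140 ms.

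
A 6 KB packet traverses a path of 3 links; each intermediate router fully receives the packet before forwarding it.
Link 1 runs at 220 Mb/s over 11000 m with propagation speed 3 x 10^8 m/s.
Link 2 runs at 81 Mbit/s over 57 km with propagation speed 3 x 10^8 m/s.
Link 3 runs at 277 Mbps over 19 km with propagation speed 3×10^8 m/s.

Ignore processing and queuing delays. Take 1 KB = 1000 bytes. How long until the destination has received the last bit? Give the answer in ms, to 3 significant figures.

L = 48000 bits.
Transmission delays (L/R per hop): 0.218182, 0.592593, 0.173285 ms; sum = 0.98406 ms.
Propagation delays (d/s per hop): 0.0366667, 0.19, 0.0633333 ms; sum = 0.29 ms.
End-to-end = 1.27 ms.

1.27 ms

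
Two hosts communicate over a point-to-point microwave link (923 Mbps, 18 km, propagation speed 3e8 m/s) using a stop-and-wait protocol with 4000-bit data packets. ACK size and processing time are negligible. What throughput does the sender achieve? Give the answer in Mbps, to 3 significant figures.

t_tx = L/R = 4000/923000000 = 4.33369e-06 s.
t_prop = 18000/300000000 = 6e-05 s; RTT = 0.00012 s.
Cycle = t_tx + RTT = 0.000124334 s.
Throughput = L / cycle = 4000 / 0.000124334 = 32.2 Mbps.

32.2 Mbps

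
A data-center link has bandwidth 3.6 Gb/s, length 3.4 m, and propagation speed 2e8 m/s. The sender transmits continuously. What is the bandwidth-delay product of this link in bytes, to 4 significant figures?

7.650 bytes

Propagation delay = 3.4 / 200000000 = 1.7e-08 s.
BDP = R × t_prop = 3600000000 × 1.7e-08 = 61.2 bits.
In bytes: 61.2/8 = 7.650 bytes.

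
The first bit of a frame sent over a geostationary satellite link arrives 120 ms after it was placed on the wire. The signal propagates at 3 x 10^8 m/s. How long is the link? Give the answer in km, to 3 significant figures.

d = s × t_prop = 300000000 × 0.12 = 36000 km.

36000 km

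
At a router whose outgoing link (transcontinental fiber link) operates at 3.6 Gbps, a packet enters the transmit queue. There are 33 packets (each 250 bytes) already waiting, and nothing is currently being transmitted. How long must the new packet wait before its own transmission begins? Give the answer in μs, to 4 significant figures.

Each queued packet: L/R = 2000/3600000000 = 0.555556 μs.
33 queued → 18.3333 μs.
Queuing delay = 18.33 μs.

18.33 μs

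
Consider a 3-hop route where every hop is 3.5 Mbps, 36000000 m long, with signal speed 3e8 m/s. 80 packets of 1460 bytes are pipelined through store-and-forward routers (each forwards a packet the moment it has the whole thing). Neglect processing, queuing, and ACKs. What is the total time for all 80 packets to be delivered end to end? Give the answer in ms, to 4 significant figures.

Per-hop transmission t_tx = L/R = 11680/3500000 = 3.33714 ms.
Per-hop propagation t_prop = 36000000/300000000 = 120 ms.
Pipeline fill: first packet needs 3·t_tx to clear all hops; remaining 79 packets each add one t_tx.
Total = (3+80-1)·t_tx + 3·t_prop = 82·3.33714 + 3·120 = 633.6 ms.

633.6 ms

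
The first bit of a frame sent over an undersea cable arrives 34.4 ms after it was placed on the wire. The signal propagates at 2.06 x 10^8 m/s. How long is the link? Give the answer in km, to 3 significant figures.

d = s × t_prop = 206000000 × 0.0344 = 7090 km.

7090 km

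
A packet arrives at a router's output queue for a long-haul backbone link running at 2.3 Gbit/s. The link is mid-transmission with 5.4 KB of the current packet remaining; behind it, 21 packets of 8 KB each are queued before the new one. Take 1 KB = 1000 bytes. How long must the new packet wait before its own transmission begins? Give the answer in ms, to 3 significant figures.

0.603 ms

Each queued packet: L/R = 64000/2300000000 = 0.0278261 ms.
21 queued → 0.584348 ms.
Plus remaining 43200 bits of current packet: 0.0187826 ms.
Queuing delay = 0.603 ms.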